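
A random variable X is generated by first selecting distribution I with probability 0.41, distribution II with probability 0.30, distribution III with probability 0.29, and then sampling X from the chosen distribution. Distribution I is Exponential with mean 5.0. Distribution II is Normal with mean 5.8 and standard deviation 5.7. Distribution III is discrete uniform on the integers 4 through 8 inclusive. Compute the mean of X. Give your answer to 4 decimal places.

Component means — I: 5; II: 5.8; III: 6.
E[X] = 0.41·5 + 0.3·5.8 + 0.29·6 = 5.53.

5.5300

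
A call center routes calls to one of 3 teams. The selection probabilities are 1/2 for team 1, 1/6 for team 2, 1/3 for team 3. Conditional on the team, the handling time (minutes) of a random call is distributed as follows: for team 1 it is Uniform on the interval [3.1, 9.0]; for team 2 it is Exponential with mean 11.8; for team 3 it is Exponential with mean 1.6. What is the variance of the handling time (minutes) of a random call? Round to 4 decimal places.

Per component, 1: μ=6.05, E[X²]=39.5033; 2: μ=11.8, E[X²]=278.48; 3: μ=1.6, E[X²]=5.12.
E[X] = 0.5·6.05 + 0.166667·11.8 + 0.333333·1.6 = 5.525.
E[X²] = 0.5·39.5033 + 0.166667·278.48 + 0.333333·5.12 = 67.8717.
Var(X) = E[X²] − (E[X])² = 67.8717 − 30.5256 = 37.346.

37.3460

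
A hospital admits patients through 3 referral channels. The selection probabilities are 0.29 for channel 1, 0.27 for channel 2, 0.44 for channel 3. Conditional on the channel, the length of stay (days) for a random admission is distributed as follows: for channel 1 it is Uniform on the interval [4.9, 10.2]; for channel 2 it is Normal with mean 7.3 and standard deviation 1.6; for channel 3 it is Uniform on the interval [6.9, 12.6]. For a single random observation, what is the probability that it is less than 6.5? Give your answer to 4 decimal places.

Conditional on each channel, P(X < 6.5): 1: 0.301887; 2: 0.308538; 3: 0.
By total probability, P(X < 6.5) = 0.29·0.301887 + 0.27·0.308538 + 0.44·0 = 0.170852.

0.1709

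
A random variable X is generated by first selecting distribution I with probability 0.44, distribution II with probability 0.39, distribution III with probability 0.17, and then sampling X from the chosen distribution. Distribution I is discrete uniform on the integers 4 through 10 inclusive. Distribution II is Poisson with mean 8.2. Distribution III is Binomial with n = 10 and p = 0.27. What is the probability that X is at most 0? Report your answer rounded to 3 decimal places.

0.007

Conditional on each component, P(X ≤ 0): I: 0; II: 0.000274654; III: 0.0429763.
By total probability, P(X ≤ 0) = 0.44·0 + 0.39·0.000274654 + 0.17·0.0429763 = 0.00741308.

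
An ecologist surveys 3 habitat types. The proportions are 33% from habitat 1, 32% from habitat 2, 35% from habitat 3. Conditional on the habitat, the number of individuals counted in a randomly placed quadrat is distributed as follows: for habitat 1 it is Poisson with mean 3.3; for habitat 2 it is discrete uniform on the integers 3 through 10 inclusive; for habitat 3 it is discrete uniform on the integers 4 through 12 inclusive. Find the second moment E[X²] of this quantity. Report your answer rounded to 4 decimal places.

For each component E[X²] = Var + (mean)², giving 1: 14.19; 2: 47.5; 3: 70.6667.
Overall E[X²] = 0.33·14.19 + 0.32·47.5 + 0.35·70.6667 = 44.616.

44.6160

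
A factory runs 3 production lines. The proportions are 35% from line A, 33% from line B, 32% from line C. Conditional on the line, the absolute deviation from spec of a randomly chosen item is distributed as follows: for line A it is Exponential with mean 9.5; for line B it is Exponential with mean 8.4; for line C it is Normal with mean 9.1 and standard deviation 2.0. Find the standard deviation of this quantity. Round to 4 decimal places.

Per component, A: μ=9.5, E[X²]=180.5; B: μ=8.4, E[X²]=141.12; C: μ=9.1, E[X²]=86.81.
E[X] = 0.35·9.5 + 0.33·8.4 + 0.32·9.1 = 9.009.
E[X²] = 0.35·180.5 + 0.33·141.12 + 0.32·86.81 = 137.524.
Var(X) = E[X²] − (E[X])² = 137.524 − 81.1621 = 56.3617.
SD(X) = √56.3617 = 7.50744.

7.5074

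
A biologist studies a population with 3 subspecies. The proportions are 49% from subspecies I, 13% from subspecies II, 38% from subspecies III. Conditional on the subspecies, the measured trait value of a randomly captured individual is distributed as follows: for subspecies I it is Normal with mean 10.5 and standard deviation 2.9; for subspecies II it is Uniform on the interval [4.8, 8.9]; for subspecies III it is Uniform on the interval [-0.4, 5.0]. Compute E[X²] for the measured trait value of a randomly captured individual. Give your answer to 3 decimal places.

For each component E[X²] = Var + (mean)², giving I: 118.66; II: 48.3233; III: 7.72.
Overall E[X²] = 0.49·118.66 + 0.13·48.3233 + 0.38·7.72 = 67.359.

67.359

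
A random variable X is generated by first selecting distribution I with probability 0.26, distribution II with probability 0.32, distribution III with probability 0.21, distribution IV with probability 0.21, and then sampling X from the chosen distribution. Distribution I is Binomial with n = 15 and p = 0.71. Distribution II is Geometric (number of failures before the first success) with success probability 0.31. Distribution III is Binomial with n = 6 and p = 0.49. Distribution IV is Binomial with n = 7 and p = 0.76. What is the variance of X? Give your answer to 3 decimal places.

Per component, I: μ=10.65, E[X²]=116.511; II: μ=2.22581, E[X²]=12.1342; III: μ=2.94, E[X²]=10.143; IV: μ=5.32, E[X²]=29.5792.
E[X] = 0.26·10.65 + 0.32·2.22581 + 0.21·2.94 + 0.21·5.32 = 5.21586.
E[X²] = 0.26·116.511 + 0.32·12.1342 + 0.21·10.143 + 0.21·29.5792 = 42.5175.
Var(X) = E[X²] − (E[X])² = 42.5175 − 27.2052 = 15.3123.

15.312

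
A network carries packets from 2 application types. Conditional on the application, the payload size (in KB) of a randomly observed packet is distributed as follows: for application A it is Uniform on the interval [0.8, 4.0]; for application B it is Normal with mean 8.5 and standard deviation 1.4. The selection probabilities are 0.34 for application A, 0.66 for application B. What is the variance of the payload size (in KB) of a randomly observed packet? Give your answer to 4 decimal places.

Per component, A: μ=2.4, E[X²]=6.61333; B: μ=8.5, E[X²]=74.21.
E[X] = 0.34·2.4 + 0.66·8.5 = 6.426.
E[X²] = 0.34·6.61333 + 0.66·74.21 = 51.2271.
Var(X) = E[X²] − (E[X])² = 51.2271 − 41.2935 = 9.93366.

9.9337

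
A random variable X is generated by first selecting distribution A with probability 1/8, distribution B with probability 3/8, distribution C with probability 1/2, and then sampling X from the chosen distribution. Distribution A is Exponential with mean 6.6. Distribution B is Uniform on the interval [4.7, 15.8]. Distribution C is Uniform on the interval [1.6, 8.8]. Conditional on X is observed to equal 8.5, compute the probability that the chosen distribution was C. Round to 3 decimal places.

Likelihoods f(8.5 | ·): A: 0.0417963; B: 0.0900901; C: 0.138889.
Posterior ∝ prior × likelihood. Numerator for C: 0.5·0.138889 = 0.0694444.
Normalizing constant: 0.125·0.0417963 + 0.375·0.0900901 + 0.5·0.138889 = 0.108453.
P(C | observation) = 0.0694444 / 0.108453 = 0.64032.

0.640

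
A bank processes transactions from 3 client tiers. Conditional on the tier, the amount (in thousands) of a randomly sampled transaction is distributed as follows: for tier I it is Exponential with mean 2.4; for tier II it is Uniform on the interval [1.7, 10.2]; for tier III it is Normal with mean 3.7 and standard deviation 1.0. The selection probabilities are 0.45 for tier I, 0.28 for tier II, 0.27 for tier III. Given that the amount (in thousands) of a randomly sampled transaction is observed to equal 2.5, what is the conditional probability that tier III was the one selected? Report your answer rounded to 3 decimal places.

0.346

Likelihoods f(2.5 | ·): I: 0.147028; II: 0.117647; III: 0.194186.
Posterior ∝ prior × likelihood. Numerator for III: 0.27·0.194186 = 0.0524302.
Normalizing constant: 0.45·0.147028 + 0.28·0.117647 + 0.27·0.194186 = 0.151534.
P(III | observation) = 0.0524302 / 0.151534 = 0.345997.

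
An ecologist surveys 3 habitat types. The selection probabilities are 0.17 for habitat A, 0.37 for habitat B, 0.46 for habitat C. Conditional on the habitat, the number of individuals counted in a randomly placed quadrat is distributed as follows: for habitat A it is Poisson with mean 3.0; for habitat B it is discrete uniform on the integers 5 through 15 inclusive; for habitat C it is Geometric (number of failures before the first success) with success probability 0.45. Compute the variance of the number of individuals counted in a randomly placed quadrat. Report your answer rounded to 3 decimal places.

Per component, A: μ=3, E[X²]=12; B: μ=10, E[X²]=110; C: μ=1.22222, E[X²]=4.20988.
E[X] = 0.17·3 + 0.37·10 + 0.46·1.22222 = 4.77222.
E[X²] = 0.17·12 + 0.37·110 + 0.46·4.20988 = 44.6765.
Var(X) = E[X²] − (E[X])² = 44.6765 − 22.7741 = 21.9024.

21.902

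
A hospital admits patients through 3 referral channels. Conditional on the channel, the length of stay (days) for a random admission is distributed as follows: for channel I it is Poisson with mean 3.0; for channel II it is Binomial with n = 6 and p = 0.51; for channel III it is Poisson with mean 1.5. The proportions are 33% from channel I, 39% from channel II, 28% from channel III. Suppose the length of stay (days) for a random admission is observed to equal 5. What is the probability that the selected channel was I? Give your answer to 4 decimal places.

0.4333

Likelihoods P(X=5 | ·): I: 0.100819; II: 0.101437; III: 0.01412.
Posterior ∝ prior × likelihood. Numerator for I: 0.33·0.100819 = 0.0332702.
Normalizing constant: 0.33·0.100819 + 0.39·0.101437 + 0.28·0.01412 = 0.0767844.
P(I | observation) = 0.0332702 / 0.0767844 = 0.433294.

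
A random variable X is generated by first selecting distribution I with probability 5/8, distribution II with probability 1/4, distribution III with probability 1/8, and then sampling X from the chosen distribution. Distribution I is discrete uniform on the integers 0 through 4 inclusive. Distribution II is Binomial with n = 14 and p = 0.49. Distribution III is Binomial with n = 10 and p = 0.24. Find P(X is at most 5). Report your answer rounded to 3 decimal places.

Conditional on each component, P(X ≤ 5): I: 1; II: 0.234623; III: 0.983888.
By total probability, P(X ≤ 5) = 0.625·1 + 0.25·0.234623 + 0.125·0.983888 = 0.806642.

0.807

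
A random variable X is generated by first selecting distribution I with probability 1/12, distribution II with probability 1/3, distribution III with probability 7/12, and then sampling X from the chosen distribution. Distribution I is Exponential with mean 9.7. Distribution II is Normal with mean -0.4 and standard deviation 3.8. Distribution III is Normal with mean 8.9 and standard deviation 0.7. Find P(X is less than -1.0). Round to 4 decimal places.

Conditional on each component, P(X < -1.0): I: 0; II: 0.43727; III: 0.
By total probability, P(X < -1.0) = 0.0833333·0 + 0.333333·0.43727 + 0.583333·0 = 0.145757.

0.1458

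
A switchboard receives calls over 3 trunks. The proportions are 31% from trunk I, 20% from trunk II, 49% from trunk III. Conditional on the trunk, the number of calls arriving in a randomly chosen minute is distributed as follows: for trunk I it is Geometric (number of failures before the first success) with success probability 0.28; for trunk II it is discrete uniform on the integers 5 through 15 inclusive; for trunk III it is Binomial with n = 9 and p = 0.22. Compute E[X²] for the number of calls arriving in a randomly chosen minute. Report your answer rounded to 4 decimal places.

For each component E[X²] = Var + (mean)², giving I: 15.7959; II: 110; III: 5.4648.
Overall E[X²] = 0.31·15.7959 + 0.2·110 + 0.49·5.4648 = 29.5745.

29.5745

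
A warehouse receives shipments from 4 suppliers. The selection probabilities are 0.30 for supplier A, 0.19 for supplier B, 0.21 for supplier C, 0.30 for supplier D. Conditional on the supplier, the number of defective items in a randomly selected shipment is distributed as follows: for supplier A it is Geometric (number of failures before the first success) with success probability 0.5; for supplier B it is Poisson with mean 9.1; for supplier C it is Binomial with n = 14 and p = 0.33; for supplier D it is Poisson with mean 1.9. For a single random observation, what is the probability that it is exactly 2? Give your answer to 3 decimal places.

0.136

Conditional on each supplier, P(X = 2): A: 0.125; B: 0.00462352; C: 0.0810899; D: 0.269971.
By total probability, P(X = 2) = 0.3·0.125 + 0.19·0.00462352 + 0.21·0.0810899 + 0.3·0.269971 = 0.136399.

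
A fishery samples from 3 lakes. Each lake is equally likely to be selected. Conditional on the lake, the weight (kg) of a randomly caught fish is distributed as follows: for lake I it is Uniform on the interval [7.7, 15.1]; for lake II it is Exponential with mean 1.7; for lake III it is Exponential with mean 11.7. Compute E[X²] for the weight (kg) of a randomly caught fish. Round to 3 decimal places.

138.028

For each component E[X²] = Var + (mean)², giving I: 134.523; II: 5.78; III: 273.78.
Overall E[X²] = 0.333333·134.523 + 0.333333·5.78 + 0.333333·273.78 = 138.028.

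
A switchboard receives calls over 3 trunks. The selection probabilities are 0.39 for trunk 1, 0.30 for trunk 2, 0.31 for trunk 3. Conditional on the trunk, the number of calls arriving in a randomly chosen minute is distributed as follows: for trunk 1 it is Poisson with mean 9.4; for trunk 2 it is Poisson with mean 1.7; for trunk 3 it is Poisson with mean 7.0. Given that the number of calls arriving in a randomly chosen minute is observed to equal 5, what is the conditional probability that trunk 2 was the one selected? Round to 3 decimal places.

Likelihoods P(X=5 | ·): 1: 0.0505929; 2: 0.0216154; 3: 0.127717.
Posterior ∝ prior × likelihood. Numerator for 2: 0.3·0.0216154 = 0.00648461.
Normalizing constant: 0.39·0.0505929 + 0.3·0.0216154 + 0.31·0.127717 = 0.065808.
P(2 | observation) = 0.00648461 / 0.065808 = 0.0985383.

0.099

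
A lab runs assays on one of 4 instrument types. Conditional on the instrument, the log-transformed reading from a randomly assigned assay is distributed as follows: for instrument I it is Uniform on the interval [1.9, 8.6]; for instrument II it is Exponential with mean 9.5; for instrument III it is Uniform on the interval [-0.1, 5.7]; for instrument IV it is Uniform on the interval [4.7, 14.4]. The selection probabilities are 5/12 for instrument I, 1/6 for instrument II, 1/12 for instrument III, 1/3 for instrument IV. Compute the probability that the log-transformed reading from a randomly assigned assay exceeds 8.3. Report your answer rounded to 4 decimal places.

Conditional on each instrument, P(X > 8.3): I: 0.0447761; II: 0.417411; III: 0; IV: 0.628866.
By total probability, P(X > 8.3) = 0.416667·0.0447761 + 0.166667·0.417411 + 0.0833333·0 + 0.333333·0.628866 = 0.297847.

0.2978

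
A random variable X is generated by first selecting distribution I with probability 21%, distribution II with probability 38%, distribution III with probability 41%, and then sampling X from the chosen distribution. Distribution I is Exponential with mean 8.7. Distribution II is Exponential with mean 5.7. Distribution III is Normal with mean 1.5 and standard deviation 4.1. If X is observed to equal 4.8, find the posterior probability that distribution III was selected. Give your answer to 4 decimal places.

0.4037

Likelihoods f(4.8 | ·): I: 0.0662018; II: 0.0755794; III: 0.0703804.
Posterior ∝ prior × likelihood. Numerator for III: 0.41·0.0703804 = 0.028856.
Normalizing constant: 0.21·0.0662018 + 0.38·0.0755794 + 0.41·0.0703804 = 0.0714785.
P(III | observation) = 0.028856 / 0.0714785 = 0.403701.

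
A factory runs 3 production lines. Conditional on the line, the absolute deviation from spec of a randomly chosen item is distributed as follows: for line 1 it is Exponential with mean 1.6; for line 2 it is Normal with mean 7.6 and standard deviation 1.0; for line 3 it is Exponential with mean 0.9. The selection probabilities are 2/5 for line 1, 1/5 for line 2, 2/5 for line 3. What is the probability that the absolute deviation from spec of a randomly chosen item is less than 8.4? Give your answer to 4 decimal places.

Conditional on each line, P(X < 8.4): 1: 0.994752; 2: 0.788145; 3: 0.999912.
By total probability, P(X < 8.4) = 0.4·0.994752 + 0.2·0.788145 + 0.4·0.999912 = 0.955495.

0.9555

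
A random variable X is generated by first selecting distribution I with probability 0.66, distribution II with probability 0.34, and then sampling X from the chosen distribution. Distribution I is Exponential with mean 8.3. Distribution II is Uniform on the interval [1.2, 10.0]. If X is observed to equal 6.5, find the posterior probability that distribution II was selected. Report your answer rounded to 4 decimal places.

0.5153

Likelihoods f(6.5 | ·): I: 0.0550569; II: 0.113636.
Posterior ∝ prior × likelihood. Numerator for II: 0.34·0.113636 = 0.0386364.
Normalizing constant: 0.66·0.0550569 + 0.34·0.113636 = 0.0749739.
P(II | observation) = 0.0386364 / 0.0749739 = 0.515331.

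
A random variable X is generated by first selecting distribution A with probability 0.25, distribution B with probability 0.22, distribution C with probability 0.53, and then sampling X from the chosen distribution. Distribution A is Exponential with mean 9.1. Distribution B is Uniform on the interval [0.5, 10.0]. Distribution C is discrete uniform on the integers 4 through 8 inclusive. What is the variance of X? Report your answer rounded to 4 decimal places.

25.5712

Per component, A: μ=9.1, E[X²]=165.62; B: μ=5.25, E[X²]=35.0833; C: μ=6, E[X²]=38.
E[X] = 0.25·9.1 + 0.22·5.25 + 0.53·6 = 6.61.
E[X²] = 0.25·165.62 + 0.22·35.0833 + 0.53·38 = 69.2633.
Var(X) = E[X²] − (E[X])² = 69.2633 − 43.6921 = 25.5712.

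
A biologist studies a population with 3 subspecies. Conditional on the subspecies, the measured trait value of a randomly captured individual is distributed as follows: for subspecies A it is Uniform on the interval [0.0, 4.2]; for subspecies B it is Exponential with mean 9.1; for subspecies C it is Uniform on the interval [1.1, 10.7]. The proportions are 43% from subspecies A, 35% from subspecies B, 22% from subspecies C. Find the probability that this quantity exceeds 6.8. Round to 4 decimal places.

0.2552

Conditional on each subspecies, P(X > 6.8): A: 0; B: 0.473666; C: 0.40625.
By total probability, P(X > 6.8) = 0.43·0 + 0.35·0.473666 + 0.22·0.40625 = 0.255158.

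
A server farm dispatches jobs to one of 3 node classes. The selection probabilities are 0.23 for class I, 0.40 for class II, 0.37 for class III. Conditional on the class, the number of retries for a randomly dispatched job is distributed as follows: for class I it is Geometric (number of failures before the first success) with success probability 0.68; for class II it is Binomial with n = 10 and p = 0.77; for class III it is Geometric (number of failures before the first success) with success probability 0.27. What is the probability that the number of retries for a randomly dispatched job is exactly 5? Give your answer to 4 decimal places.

Conditional on each class, P(X = 5): I: 0.0022817; II: 0.0439029; III: 0.0559729.
By total probability, P(X = 5) = 0.23·0.0022817 + 0.4·0.0439029 + 0.37·0.0559729 = 0.0387959.

0.0388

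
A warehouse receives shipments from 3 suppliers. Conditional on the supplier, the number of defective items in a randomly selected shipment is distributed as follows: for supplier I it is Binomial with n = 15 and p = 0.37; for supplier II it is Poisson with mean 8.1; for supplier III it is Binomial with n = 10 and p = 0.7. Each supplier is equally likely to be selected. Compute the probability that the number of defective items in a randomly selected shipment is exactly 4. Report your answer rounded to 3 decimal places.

0.083

Conditional on each supplier, P(X = 4): I: 0.15874; II: 0.0544432; III: 0.0367569.
By total probability, P(X = 4) = 0.333333·0.15874 + 0.333333·0.0544432 + 0.333333·0.0367569 = 0.0833133.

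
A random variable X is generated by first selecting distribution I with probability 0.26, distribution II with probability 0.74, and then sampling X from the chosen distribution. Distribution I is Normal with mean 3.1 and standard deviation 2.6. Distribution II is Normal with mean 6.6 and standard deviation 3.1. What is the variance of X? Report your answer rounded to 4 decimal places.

Per component, I: μ=3.1, E[X²]=16.37; II: μ=6.6, E[X²]=53.17.
E[X] = 0.26·3.1 + 0.74·6.6 = 5.69.
E[X²] = 0.26·16.37 + 0.74·53.17 = 43.602.
Var(X) = E[X²] − (E[X])² = 43.602 − 32.3761 = 11.2259.

11.2259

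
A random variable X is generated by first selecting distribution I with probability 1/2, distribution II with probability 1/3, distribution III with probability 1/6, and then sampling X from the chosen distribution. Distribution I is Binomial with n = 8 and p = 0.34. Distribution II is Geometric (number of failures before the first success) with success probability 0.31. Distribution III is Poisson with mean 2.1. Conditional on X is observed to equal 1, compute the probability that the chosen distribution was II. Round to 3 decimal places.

Likelihoods P(X=1 | ·): I: 0.14838; II: 0.2139; III: 0.257158.
Posterior ∝ prior × likelihood. Numerator for II: 0.333333·0.2139 = 0.0713.
Normalizing constant: 0.5·0.14838 + 0.333333·0.2139 + 0.166667·0.257158 = 0.18835.
P(II | observation) = 0.0713 / 0.18835 = 0.378551.

0.379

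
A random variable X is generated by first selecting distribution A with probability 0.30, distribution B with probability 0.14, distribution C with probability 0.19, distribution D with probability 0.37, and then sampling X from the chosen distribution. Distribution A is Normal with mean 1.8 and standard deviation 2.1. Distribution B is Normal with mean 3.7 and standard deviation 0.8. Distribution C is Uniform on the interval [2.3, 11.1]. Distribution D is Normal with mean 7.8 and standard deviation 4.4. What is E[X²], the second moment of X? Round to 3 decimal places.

For each component E[X²] = Var + (mean)², giving A: 7.65; B: 14.33; C: 51.3433; D: 80.2.
Overall E[X²] = 0.3·7.65 + 0.14·14.33 + 0.19·51.3433 + 0.37·80.2 = 43.7304.

43.730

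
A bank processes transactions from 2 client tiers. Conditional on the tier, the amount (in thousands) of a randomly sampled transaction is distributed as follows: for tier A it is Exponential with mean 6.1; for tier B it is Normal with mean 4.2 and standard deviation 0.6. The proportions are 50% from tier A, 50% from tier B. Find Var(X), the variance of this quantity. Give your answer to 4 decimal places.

19.6875

Per component, A: μ=6.1, E[X²]=74.42; B: μ=4.2, E[X²]=18.
E[X] = 0.5·6.1 + 0.5·4.2 = 5.15.
E[X²] = 0.5·74.42 + 0.5·18 = 46.21.
Var(X) = E[X²] − (E[X])² = 46.21 − 26.5225 = 19.6875.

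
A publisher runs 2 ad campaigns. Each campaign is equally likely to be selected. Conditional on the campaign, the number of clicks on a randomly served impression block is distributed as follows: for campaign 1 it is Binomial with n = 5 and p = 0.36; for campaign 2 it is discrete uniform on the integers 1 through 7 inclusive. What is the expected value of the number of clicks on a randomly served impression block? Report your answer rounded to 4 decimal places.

Component means — 1: 1.8; 2: 4.
E[X] = 0.5·1.8 + 0.5·4 = 2.9.

2.9000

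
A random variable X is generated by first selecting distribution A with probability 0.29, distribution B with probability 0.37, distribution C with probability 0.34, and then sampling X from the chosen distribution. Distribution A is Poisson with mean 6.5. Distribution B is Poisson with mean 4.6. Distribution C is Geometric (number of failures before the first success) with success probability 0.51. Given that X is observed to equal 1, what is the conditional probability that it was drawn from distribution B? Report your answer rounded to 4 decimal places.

Likelihoods P(X=1 | ·): A: 0.00977235; B: 0.0462384; C: 0.2499.
Posterior ∝ prior × likelihood. Numerator for B: 0.37·0.0462384 = 0.0171082.
Normalizing constant: 0.29·0.00977235 + 0.37·0.0462384 + 0.34·0.2499 = 0.104908.
P(B | observation) = 0.0171082 / 0.104908 = 0.163078.

0.1631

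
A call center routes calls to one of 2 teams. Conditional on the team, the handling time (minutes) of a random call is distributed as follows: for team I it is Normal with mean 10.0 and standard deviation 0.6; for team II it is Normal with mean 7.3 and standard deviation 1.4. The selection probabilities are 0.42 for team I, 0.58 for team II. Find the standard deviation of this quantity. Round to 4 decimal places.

1.7504

Per component, I: μ=10, E[X²]=100.36; II: μ=7.3, E[X²]=55.25.
E[X] = 0.42·10 + 0.58·7.3 = 8.434.
E[X²] = 0.42·100.36 + 0.58·55.25 = 74.1962.
Var(X) = E[X²] − (E[X])² = 74.1962 − 71.1324 = 3.06384.
SD(X) = √3.06384 = 1.75038.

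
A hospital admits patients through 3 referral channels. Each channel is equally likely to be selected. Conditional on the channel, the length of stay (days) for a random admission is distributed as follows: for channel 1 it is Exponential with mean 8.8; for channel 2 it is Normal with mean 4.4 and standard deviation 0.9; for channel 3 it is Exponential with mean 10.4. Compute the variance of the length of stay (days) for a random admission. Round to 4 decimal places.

Per component, 1: μ=8.8, E[X²]=154.88; 2: μ=4.4, E[X²]=20.17; 3: μ=10.4, E[X²]=216.32.
E[X] = 0.333333·8.8 + 0.333333·4.4 + 0.333333·10.4 = 7.86667.
E[X²] = 0.333333·154.88 + 0.333333·20.17 + 0.333333·216.32 = 130.457.
Var(X) = E[X²] − (E[X])² = 130.457 − 61.8844 = 68.5722.

68.5722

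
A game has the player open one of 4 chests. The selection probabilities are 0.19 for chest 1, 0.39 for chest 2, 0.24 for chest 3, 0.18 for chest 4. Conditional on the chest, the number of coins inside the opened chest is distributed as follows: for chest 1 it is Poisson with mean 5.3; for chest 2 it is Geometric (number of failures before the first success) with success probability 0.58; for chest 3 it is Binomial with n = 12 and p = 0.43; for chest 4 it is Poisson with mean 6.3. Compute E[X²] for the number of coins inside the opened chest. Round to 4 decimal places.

For each component E[X²] = Var + (mean)², giving 1: 33.39; 2: 1.77289; 3: 29.5668; 4: 45.99.
Overall E[X²] = 0.19·33.39 + 0.39·1.77289 + 0.24·29.5668 + 0.18·45.99 = 22.4098.

22.4098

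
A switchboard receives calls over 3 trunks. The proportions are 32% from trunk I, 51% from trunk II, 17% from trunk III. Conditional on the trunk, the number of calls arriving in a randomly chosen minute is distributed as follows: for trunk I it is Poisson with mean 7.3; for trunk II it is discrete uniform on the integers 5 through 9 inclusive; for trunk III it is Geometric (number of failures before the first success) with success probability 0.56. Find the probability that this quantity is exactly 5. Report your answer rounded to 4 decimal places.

Conditional on each trunk, P(X = 5): I: 0.116703; II: 0.2; III: 0.00923531.
By total probability, P(X = 5) = 0.32·0.116703 + 0.51·0.2 + 0.17·0.00923531 = 0.140915.

0.1409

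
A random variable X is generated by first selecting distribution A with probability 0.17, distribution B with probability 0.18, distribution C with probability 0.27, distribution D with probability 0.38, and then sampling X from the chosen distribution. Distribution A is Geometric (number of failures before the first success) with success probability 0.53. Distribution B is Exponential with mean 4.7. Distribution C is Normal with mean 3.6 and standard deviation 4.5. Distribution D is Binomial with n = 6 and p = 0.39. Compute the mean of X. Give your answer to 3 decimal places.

2.858

Component means — A: 0.886792; B: 4.7; C: 3.6; D: 2.34.
E[X] = 0.17·0.886792 + 0.18·4.7 + 0.27·3.6 + 0.38·2.34 = 2.85795.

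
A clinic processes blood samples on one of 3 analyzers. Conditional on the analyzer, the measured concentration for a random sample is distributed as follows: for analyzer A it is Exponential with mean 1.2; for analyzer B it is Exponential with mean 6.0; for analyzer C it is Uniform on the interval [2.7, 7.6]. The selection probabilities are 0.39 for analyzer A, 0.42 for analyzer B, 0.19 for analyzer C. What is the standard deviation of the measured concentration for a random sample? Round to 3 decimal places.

Per component, A: μ=1.2, E[X²]=2.88; B: μ=6, E[X²]=72; C: μ=5.15, E[X²]=28.5233.
E[X] = 0.39·1.2 + 0.42·6 + 0.19·5.15 = 3.9665.
E[X²] = 0.39·2.88 + 0.42·72 + 0.19·28.5233 = 36.7826.
Var(X) = E[X²] − (E[X])² = 36.7826 − 15.7331 = 21.0495.
SD(X) = √21.0495 = 4.58797.

4.588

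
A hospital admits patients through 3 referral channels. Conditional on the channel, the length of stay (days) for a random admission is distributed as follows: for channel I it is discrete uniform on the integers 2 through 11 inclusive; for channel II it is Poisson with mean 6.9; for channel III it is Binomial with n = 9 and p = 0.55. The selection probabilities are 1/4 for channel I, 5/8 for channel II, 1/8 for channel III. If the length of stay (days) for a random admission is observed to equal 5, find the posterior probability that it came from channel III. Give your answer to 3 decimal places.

Likelihoods P(X=5 | ·): I: 0.1; II: 0.131351; III: 0.260036.
Posterior ∝ prior × likelihood. Numerator for III: 0.125·0.260036 = 0.0325045.
Normalizing constant: 0.25·0.1 + 0.625·0.131351 + 0.125·0.260036 = 0.139599.
P(III | observation) = 0.0325045 / 0.139599 = 0.232843.

0.233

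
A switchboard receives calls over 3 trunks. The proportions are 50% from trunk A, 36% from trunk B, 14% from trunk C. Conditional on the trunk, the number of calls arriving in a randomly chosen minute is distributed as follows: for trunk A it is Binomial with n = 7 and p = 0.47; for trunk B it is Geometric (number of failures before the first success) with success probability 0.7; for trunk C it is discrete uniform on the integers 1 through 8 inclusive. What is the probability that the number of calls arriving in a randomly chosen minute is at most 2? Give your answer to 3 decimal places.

0.525

Conditional on each trunk, P(X ≤ 2): A: 0.278665; B: 0.973; C: 0.25.
By total probability, P(X ≤ 2) = 0.5·0.278665 + 0.36·0.973 + 0.14·0.25 = 0.524612.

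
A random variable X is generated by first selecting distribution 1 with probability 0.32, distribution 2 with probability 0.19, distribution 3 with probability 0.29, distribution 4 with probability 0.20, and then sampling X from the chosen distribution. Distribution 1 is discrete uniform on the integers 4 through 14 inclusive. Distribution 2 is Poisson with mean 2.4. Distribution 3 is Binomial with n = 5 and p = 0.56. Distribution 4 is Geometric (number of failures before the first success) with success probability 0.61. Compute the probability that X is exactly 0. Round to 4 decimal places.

Conditional on each component, P(X = 0): 1: 0; 2: 0.090718; 3: 0.0164916; 4: 0.61.
By total probability, P(X = 0) = 0.32·0 + 0.19·0.090718 + 0.29·0.0164916 + 0.2·0.61 = 0.144019.

0.1440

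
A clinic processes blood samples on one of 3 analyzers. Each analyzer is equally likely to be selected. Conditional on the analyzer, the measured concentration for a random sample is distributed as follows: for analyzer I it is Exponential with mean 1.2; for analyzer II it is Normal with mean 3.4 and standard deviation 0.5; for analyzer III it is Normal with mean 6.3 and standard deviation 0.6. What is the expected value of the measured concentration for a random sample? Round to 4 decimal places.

Component means — I: 1.2; II: 3.4; III: 6.3.
E[X] = 0.333333·1.2 + 0.333333·3.4 + 0.333333·6.3 = 3.63333.

3.6333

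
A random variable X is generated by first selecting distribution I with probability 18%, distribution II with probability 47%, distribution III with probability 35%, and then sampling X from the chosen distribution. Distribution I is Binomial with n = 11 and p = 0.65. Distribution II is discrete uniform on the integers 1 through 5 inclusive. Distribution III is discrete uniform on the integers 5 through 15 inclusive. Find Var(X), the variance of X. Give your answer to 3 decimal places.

Per component, I: μ=7.15, E[X²]=53.625; II: μ=3, E[X²]=11; III: μ=10, E[X²]=110.
E[X] = 0.18·7.15 + 0.47·3 + 0.35·10 = 6.197.
E[X²] = 0.18·53.625 + 0.47·11 + 0.35·110 = 53.3225.
Var(X) = E[X²] − (E[X])² = 53.3225 − 38.4028 = 14.9197.

14.920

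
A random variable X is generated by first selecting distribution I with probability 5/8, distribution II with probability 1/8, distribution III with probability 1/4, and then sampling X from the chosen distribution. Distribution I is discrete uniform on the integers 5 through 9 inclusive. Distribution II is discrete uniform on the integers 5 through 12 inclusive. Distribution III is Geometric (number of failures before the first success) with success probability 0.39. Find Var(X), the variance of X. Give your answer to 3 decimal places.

9.205

Per component, I: μ=7, E[X²]=51; II: μ=8.5, E[X²]=77.5; III: μ=1.5641, E[X²]=6.45694.
E[X] = 0.625·7 + 0.125·8.5 + 0.25·1.5641 = 5.82853.
E[X²] = 0.625·51 + 0.125·77.5 + 0.25·6.45694 = 43.1767.
Var(X) = E[X²] − (E[X])² = 43.1767 − 33.9717 = 9.20502.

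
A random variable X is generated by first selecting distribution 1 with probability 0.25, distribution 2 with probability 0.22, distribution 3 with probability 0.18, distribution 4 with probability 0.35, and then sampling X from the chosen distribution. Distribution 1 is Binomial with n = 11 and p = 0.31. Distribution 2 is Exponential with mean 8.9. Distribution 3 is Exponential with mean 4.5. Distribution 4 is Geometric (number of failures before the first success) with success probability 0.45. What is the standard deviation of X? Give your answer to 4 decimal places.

Per component, 1: μ=3.41, E[X²]=13.981; 2: μ=8.9, E[X²]=158.42; 3: μ=4.5, E[X²]=40.5; 4: μ=1.22222, E[X²]=4.20988.
E[X] = 0.25·3.41 + 0.22·8.9 + 0.18·4.5 + 0.35·1.22222 = 4.04828.
E[X²] = 0.25·13.981 + 0.22·158.42 + 0.18·40.5 + 0.35·4.20988 = 47.1111.
Var(X) = E[X²] − (E[X])² = 47.1111 − 16.3886 = 30.7226.
SD(X) = √30.7226 = 5.54279.

5.5428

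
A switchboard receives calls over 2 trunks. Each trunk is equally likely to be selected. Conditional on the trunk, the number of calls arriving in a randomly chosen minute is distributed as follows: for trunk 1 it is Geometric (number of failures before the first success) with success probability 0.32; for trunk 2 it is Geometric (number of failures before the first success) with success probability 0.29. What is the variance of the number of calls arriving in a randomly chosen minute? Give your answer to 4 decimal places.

Per component, 1: μ=2.125, E[X²]=11.1562; 2: μ=2.44828, E[X²]=14.4364.
E[X] = 0.5·2.125 + 0.5·2.44828 = 2.28664.
E[X²] = 0.5·11.1562 + 0.5·14.4364 = 12.7963.
Var(X) = E[X²] − (E[X])² = 12.7963 − 5.22871 = 7.5676.

7.5676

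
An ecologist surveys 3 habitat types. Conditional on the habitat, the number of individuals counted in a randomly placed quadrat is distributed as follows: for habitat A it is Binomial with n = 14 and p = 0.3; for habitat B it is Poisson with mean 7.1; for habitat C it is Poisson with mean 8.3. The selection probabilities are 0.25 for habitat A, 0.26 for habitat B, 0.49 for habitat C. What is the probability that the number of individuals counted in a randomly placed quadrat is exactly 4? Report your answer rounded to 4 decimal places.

0.1041

Conditional on each habitat, P(X = 4): A: 0.229034; B: 0.0873638; C: 0.0491425.
By total probability, P(X = 4) = 0.25·0.229034 + 0.26·0.0873638 + 0.49·0.0491425 = 0.104053.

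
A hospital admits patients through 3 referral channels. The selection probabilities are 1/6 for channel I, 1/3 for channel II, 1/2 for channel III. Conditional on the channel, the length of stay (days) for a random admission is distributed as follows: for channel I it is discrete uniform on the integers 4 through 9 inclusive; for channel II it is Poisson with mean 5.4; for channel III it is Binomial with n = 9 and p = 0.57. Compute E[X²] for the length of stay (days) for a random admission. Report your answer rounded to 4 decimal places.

For each component E[X²] = Var + (mean)², giving I: 45.1667; II: 34.56; III: 28.5228.
Overall E[X²] = 0.166667·45.1667 + 0.333333·34.56 + 0.5·28.5228 = 33.3092.

33.3092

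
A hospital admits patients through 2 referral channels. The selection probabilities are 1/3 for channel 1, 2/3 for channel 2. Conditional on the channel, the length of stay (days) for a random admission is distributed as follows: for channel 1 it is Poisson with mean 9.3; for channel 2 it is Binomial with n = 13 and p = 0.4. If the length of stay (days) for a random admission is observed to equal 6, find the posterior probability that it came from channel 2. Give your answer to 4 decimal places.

0.8273

Likelihoods P(X=6 | ·): 1: 0.0821536; 2: 0.19676.
Posterior ∝ prior × likelihood. Numerator for 2: 0.666667·0.19676 = 0.131173.
Normalizing constant: 0.333333·0.0821536 + 0.666667·0.19676 = 0.158558.
P(2 | observation) = 0.131173 / 0.158558 = 0.82729.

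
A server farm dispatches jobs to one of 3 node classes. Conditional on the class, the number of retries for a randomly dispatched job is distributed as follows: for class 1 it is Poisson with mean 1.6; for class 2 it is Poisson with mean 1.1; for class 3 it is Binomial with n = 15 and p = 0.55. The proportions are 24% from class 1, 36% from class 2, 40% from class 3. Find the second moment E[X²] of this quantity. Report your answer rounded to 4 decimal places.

For each component E[X²] = Var + (mean)², giving 1: 4.16; 2: 2.31; 3: 71.775.
Overall E[X²] = 0.24·4.16 + 0.36·2.31 + 0.4·71.775 = 30.54.

30.5400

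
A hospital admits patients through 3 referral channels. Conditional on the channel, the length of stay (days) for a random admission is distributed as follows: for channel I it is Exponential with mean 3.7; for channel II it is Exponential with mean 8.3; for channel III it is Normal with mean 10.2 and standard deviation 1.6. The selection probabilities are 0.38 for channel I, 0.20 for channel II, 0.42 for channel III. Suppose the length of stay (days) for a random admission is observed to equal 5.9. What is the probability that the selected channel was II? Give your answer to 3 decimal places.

0.333

Likelihoods f(5.9 | ·): I: 0.0548624; II: 0.0591843; III: 0.00673613.
Posterior ∝ prior × likelihood. Numerator for II: 0.2·0.0591843 = 0.0118369.
Normalizing constant: 0.38·0.0548624 + 0.2·0.0591843 + 0.42·0.00673613 = 0.0355137.
P(II | observation) = 0.0118369 / 0.0355137 = 0.333304.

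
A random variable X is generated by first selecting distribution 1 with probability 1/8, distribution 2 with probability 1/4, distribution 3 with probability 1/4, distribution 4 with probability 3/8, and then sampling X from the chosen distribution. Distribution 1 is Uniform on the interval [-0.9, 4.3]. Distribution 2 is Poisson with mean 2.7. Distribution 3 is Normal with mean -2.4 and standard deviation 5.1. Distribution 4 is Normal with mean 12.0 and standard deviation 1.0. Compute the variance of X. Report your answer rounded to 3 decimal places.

42.538

Per component, 1: μ=1.7, E[X²]=5.14333; 2: μ=2.7, E[X²]=9.99; 3: μ=-2.4, E[X²]=31.77; 4: μ=12, E[X²]=145.
E[X] = 0.125·1.7 + 0.25·2.7 + 0.25·-2.4 + 0.375·12 = 4.7875.
E[X²] = 0.125·5.14333 + 0.25·9.99 + 0.25·31.77 + 0.375·145 = 65.4579.
Var(X) = E[X²] − (E[X])² = 65.4579 − 22.9202 = 42.5378.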